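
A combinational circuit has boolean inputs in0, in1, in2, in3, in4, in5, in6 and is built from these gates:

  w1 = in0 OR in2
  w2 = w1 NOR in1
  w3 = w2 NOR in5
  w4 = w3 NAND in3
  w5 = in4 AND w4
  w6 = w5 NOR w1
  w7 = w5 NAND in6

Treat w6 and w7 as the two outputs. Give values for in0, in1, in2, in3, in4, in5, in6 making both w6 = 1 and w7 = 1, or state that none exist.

in0=0 in1=0 in2=0 in3=0 in4=0 in5=1 in6=0

Check with in0=0 in1=0 in2=0 in3=0 in4=0 in5=1 in6=0:
w1 = in0 OR in2 = 0 OR 0 = 0
w2 = w1 NOR in1 = 0 NOR 0 = 1
w3 = w2 NOR in5 = 1 NOR 1 = 0
w4 = w3 NAND in3 = 0 NAND 0 = 1
w5 = in4 AND w4 = 0 AND 1 = 0
w6 = w5 NOR w1 = 0 NOR 0 = 1
w7 = w5 NAND in6 = 0 NAND 0 = 1
So w6 = 1 and w7 = 1.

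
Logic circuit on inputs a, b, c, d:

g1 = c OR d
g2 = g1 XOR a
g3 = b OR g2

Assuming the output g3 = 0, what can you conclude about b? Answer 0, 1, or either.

g3 = b OR g2 must be 0, so both b = 0 and g2 = 0.
Every assignment with g3 = 0 has b = 0; there are 4 such assignment(s).
  a=0, b=0, c=0, d=0
  a=1, b=0, c=0, d=1
  a=1, b=0, c=1, d=0
  a=1, b=0, c=1, d=1

0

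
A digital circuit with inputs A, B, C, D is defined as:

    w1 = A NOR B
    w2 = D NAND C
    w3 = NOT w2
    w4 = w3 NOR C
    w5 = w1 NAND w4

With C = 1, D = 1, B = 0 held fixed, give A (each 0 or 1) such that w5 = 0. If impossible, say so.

no solution exists

With C = 1, D = 1, B = 0 fixed, none of the 2 settings of A give w5 = 0.
For example, with A=1:
w1 = A NOR B = 1 NOR 0 = 0
w2 = D NAND C = 1 NAND 1 = 0
w3 = NOT w2 = NOT 0 = 1
w4 = w3 NOR C = 1 NOR 1 = 0
w5 = w1 NAND w4 = 0 NAND 0 = 1
giving w5 = 1 ≠ 0.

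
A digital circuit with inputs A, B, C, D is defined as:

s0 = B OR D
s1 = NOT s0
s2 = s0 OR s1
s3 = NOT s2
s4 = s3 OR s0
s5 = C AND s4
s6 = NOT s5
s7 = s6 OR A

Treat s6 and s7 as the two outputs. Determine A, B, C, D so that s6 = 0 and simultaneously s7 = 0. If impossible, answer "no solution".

A=0 B=1 C=1 D=0

Check with A=0 B=1 C=1 D=0:
s0 = B OR D = 1 OR 0 = 1
s1 = NOT s0 = NOT 1 = 0
s2 = s0 OR s1 = 1 OR 0 = 1
s3 = NOT s2 = NOT 1 = 0
s4 = s3 OR s0 = 0 OR 1 = 1
s5 = C AND s4 = 1 AND 1 = 1
s6 = NOT s5 = NOT 1 = 0
s7 = s6 OR A = 0 OR 0 = 0
So s6 = 0 and s7 = 0.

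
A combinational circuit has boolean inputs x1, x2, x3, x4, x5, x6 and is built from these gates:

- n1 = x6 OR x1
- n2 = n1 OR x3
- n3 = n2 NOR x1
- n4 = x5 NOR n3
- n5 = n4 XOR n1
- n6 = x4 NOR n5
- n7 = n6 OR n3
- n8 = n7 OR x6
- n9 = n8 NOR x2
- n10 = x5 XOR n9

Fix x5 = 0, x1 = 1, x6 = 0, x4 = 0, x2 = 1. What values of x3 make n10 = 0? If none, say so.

x3=0

Check with x5 = 0, x1 = 1, x6 = 0, x4 = 0, x2 = 1 and x3=0:
n1 = x6 OR x1 = 0 OR 1 = 1
n2 = n1 OR x3 = 1 OR 0 = 1
n3 = n2 NOR x1 = 1 NOR 1 = 0
n4 = x5 NOR n3 = 0 NOR 0 = 1
n5 = n4 XOR n1 = 1 XOR 1 = 0
n6 = x4 NOR n5 = 0 NOR 0 = 1
n7 = n6 OR n3 = 1 OR 0 = 1
n8 = n7 OR x6 = 1 OR 0 = 1
n9 = n8 NOR x2 = 1 NOR 1 = 0
n10 = x5 XOR n9 = 0 XOR 0 = 0
So n10 = 0.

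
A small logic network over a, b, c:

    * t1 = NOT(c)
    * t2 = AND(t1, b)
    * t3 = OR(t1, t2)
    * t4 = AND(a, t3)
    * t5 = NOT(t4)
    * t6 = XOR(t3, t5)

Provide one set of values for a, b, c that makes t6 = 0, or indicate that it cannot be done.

a=0, b=0, c=0

t6 = XOR(t3, t5) must be 0, so t3 and t5 are equal.
Check with a=0, b=0, c=0:
t1 = NOT(c) = NOT 0 = 1
t2 = AND(t1, b) = AND(1, 0) = 0
t3 = OR(t1, t2) = OR(1, 0) = 1
t4 = AND(a, t3) = AND(0, 1) = 0
t5 = NOT(t4) = NOT 0 = 1
t6 = XOR(t3, t5) = XOR(1, 1) = 0
So t6 = 0 as required.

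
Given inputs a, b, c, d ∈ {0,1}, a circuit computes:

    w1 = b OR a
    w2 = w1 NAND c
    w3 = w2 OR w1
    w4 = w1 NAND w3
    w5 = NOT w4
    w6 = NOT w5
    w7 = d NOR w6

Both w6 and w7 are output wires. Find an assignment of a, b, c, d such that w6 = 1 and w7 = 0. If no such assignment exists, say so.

a=0 b=0 c=0 d=0

Check with a=0 b=0 c=0 d=0:
w1 = b OR a = 0 OR 0 = 0
w2 = w1 NAND c = 0 NAND 0 = 1
w3 = w2 OR w1 = 1 OR 0 = 1
w4 = w1 NAND w3 = 0 NAND 1 = 1
w5 = NOT w4 = NOT 1 = 0
w6 = NOT w5 = NOT 0 = 1
w7 = d NOR w6 = 0 NOR 1 = 0
So w6 = 1 and w7 = 0.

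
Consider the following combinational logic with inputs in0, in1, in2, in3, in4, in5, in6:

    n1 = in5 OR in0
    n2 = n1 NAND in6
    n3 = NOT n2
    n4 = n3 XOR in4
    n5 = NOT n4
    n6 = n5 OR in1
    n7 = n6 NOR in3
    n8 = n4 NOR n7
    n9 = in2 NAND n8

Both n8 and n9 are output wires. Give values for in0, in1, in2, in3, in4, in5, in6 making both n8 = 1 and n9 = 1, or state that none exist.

Check with in0=0 in1=1 in2=0 in3=0 in4=0 in5=0 in6=0:
n1 = in5 OR in0 = 0 OR 0 = 0
n2 = n1 NAND in6 = 0 NAND 0 = 1
n3 = NOT n2 = NOT 1 = 0
n4 = n3 XOR in4 = 0 XOR 0 = 0
n5 = NOT n4 = NOT 0 = 1
n6 = n5 OR in1 = 1 OR 1 = 1
n7 = n6 NOR in3 = 1 NOR 0 = 0
n8 = n4 NOR n7 = 0 NOR 0 = 1
n9 = in2 NAND n8 = 0 NAND 1 = 1
So n8 = 1 and n9 = 1.

in0=0 in1=1 in2=0 in3=0 in4=0 in5=0 in6=0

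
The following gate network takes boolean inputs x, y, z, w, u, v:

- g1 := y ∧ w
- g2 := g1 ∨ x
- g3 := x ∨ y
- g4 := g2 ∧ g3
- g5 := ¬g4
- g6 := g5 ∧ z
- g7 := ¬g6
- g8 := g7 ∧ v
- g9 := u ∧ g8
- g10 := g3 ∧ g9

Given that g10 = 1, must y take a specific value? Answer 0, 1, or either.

either

Both values of y occur among assignments with g10 = 1:
  y=0: x=1, y=0, z=0, w=0, u=1, v=1
  y=1: x=0, y=1, z=0, w=0, u=1, v=1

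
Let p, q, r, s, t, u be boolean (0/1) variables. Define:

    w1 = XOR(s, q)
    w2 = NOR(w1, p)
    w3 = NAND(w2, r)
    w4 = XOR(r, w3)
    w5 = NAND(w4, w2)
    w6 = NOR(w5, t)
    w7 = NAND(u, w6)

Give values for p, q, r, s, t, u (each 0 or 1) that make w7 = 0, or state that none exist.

w7 = NAND(u, w6) must be 0, so both u = 1 and w6 = 1.
Check with p=0, q=0, r=0, s=0, t=0, u=1:
w1 = XOR(s, q) = XOR(0, 0) = 0
w2 = NOR(w1, p) = NOR(0, 0) = 1
w3 = NAND(w2, r) = NAND(1, 0) = 1
w4 = XOR(r, w3) = XOR(0, 1) = 1
w5 = NAND(w4, w2) = NAND(1, 1) = 0
w6 = NOR(w5, t) = NOR(0, 0) = 1
w7 = NAND(u, w6) = NAND(1, 1) = 0
So w7 = 0 as required.

p=0, q=0, r=0, s=0, t=0, u=1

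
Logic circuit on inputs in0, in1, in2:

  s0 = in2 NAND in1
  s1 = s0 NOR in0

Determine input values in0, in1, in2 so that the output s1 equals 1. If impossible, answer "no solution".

in0=0 in1=1 in2=1

s1 = s0 NOR in0 must be 1, so both s0 = 0 and in0 = 0.
Check with in0=0 in1=1 in2=1:
s0 = in2 NAND in1 = 1 NAND 1 = 0
s1 = s0 NOR in0 = 0 NOR 0 = 1
So s1 = 1 as required.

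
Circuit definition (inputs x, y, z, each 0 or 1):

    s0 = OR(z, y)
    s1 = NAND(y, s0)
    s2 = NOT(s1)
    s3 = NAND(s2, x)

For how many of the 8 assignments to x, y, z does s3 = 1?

s3 = NAND(s2, x) must be 1, so at least one of s2, x is 0.
Satisfying assignments:
  x=0, y=0, z=0
  x=0, y=0, z=1
  x=0, y=1, z=0
  x=0, y=1, z=1
  x=1, y=0, z=0
  x=1, y=0, z=1

6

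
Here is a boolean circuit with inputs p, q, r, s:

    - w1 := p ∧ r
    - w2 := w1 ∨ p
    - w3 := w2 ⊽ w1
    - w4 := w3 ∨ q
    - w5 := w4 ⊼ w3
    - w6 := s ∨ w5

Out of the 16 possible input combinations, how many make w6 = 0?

w6 = s ∨ w5 must be 0, so both s = 0 and w5 = 0.
w5 = w4 ⊼ w3 must be 0, so both w4 = 1 and w3 = 1.
w4 = w3 ∨ q must be 1, so at least one of w3, q is 1.
Satisfying assignments:
  p=0, q=0, r=0, s=0
  p=0, q=0, r=1, s=0
  p=0, q=1, r=0, s=0
  p=0, q=1, r=1, s=0

4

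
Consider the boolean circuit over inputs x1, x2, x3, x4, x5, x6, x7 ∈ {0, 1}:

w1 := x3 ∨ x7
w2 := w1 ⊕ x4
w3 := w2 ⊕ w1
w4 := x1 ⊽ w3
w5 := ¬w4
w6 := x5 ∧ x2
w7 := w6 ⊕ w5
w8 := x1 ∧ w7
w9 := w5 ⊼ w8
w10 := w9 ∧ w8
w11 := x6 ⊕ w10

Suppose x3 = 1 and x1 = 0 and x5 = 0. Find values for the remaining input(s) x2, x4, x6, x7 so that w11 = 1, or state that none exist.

Check with x3 = 1 and x1 = 0 and x5 = 0 and x2=1, x4=1, x6=1, x7=1:
w1 = x3 ∨ x7 = 1 ∨ 1 = 1
w2 = w1 ⊕ x4 = 1 ⊕ 1 = 0
w3 = w2 ⊕ w1 = 0 ⊕ 1 = 1
w4 = x1 ⊽ w3 = 0 ⊽ 1 = 0
w5 = ¬w4 = ¬0 = 1
w6 = x5 ∧ x2 = 0 ∧ 1 = 0
w7 = w6 ⊕ w5 = 0 ⊕ 1 = 1
w8 = x1 ∧ w7 = 0 ∧ 1 = 0
w9 = w5 ⊼ w8 = 1 ⊼ 0 = 1
w10 = w9 ∧ w8 = 1 ∧ 0 = 0
w11 = x6 ⊕ w10 = 1 ⊕ 0 = 1
So w11 = 1.

x2=1, x4=1, x6=1, x7=1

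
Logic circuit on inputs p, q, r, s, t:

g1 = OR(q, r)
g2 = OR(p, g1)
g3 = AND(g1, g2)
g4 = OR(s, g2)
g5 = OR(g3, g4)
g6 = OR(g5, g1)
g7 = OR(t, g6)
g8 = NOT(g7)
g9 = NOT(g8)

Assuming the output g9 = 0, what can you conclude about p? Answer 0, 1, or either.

0

g9 = NOT(g8) must be 0, so g8 = 1.
g8 = NOT(g7) must be 1, so g7 = 0.
Every assignment with g9 = 0 has p = 0; there are 1 such assignment(s).
  p=0, q=0, r=0, s=0, t=0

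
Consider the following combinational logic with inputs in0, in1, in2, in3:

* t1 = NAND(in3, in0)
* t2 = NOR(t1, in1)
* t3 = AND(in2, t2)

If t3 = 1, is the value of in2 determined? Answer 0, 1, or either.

1

t3 = AND(in2, t2) must be 1, so both in2 = 1 and t2 = 1.
t2 = NOR(t1, in1) must be 1, so both t1 = 0 and in1 = 0.
Every assignment with t3 = 1 has in2 = 1; there are 1 such assignment(s).
  in0=1, in1=0, in2=1, in3=1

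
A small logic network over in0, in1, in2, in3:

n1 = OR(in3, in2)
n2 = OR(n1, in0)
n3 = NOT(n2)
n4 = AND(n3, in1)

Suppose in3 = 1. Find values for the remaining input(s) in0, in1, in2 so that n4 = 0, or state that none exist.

in0=1, in1=0, in2=0

n4 = AND(n3, in1) must be 0, so at least one of n3, in1 is 0.
Check with in3 = 1 and in0=1, in1=0, in2=0:
n1 = OR(in3, in2) = OR(1, 0) = 1
n2 = OR(n1, in0) = OR(1, 1) = 1
n3 = NOT(n2) = NOT 1 = 0
n4 = AND(n3, in1) = AND(0, 0) = 0
So n4 = 0.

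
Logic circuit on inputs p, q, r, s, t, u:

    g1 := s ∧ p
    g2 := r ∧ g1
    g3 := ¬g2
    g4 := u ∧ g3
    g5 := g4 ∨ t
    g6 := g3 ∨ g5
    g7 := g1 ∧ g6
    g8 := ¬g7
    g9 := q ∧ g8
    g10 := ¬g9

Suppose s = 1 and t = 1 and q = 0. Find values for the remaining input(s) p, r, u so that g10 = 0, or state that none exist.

no solution exists

With s = 1 and t = 1 and q = 0 fixed, none of the 8 settings of p, r, u give g10 = 0.
For example, with p=1, r=0, u=1:
g1 = s ∧ p = 1 ∧ 1 = 1
g2 = r ∧ g1 = 0 ∧ 1 = 0
g3 = ¬g2 = ¬0 = 1
g4 = u ∧ g3 = 1 ∧ 1 = 1
g5 = g4 ∨ t = 1 ∨ 1 = 1
g6 = g3 ∨ g5 = 1 ∨ 1 = 1
g7 = g1 ∧ g6 = 1 ∧ 1 = 1
g8 = ¬g7 = ¬1 = 0
g9 = q ∧ g8 = 0 ∧ 0 = 0
g10 = ¬g9 = ¬0 = 1
giving g10 = 1 ≠ 0.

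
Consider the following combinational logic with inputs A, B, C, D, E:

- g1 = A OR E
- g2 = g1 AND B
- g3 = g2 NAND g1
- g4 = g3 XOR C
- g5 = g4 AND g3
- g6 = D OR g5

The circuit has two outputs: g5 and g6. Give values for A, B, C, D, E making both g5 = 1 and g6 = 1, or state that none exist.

Check with A=1 B=0 C=0 D=1 E=1:
g1 = A OR E = 1 OR 1 = 1
g2 = g1 AND B = 1 AND 0 = 0
g3 = g2 NAND g1 = 0 NAND 1 = 1
g4 = g3 XOR C = 1 XOR 0 = 1
g5 = g4 AND g3 = 1 AND 1 = 1
g6 = D OR g5 = 1 OR 1 = 1
So g5 = 1 and g6 = 1.

A=1 B=0 C=0 D=1 E=1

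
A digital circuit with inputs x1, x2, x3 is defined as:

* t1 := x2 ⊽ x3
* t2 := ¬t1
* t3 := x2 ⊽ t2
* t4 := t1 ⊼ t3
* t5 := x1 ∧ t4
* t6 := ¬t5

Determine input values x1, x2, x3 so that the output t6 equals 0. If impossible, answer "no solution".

x1=1 x2=0 x3=1

Check with x1=1 x2=0 x3=1:
t1 = x2 ⊽ x3 = 0 ⊽ 1 = 0
t2 = ¬t1 = ¬0 = 1
t3 = x2 ⊽ t2 = 0 ⊽ 1 = 0
t4 = t1 ⊼ t3 = 0 ⊼ 0 = 1
t5 = x1 ∧ t4 = 1 ∧ 1 = 1
t6 = ¬t5 = ¬1 = 0
So t6 = 0 as required.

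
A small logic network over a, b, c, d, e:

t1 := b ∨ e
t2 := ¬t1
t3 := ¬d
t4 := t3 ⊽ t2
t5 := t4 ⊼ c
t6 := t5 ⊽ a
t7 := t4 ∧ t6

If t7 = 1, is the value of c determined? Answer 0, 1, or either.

1

t7 = t4 ∧ t6 must be 1, so both t4 = 1 and t6 = 1.
t4 = t3 ⊽ t2 must be 1, so both t3 = 0 and t2 = 0.
Every assignment with t7 = 1 has c = 1; there are 3 such assignment(s).
  a=0, b=0, c=1, d=1, e=1
  a=0, b=1, c=1, d=1, e=0
  a=0, b=1, c=1, d=1, e=1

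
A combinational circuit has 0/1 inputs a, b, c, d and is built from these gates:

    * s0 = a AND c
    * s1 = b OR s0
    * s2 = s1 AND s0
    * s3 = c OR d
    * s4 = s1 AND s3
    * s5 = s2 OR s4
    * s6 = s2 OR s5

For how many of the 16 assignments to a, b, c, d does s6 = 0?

8

s6 = s2 OR s5 must be 0, so both s2 = 0 and s5 = 0.
s2 = s1 AND s0 must be 0, so at least one of s1, s0 is 0.
s5 = s2 OR s4 must be 0, so both s2 = 0 and s4 = 0.
Enumerating the 16 input combinations, 8 give s6 = 0 and 8 give s6 = 1.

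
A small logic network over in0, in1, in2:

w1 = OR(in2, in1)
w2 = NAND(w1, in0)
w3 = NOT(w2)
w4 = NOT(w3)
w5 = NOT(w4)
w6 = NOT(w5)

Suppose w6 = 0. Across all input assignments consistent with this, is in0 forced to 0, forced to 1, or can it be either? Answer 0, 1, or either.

1

w6 = NOT(w5) must be 0, so w5 = 1.
w5 = NOT(w4) must be 1, so w4 = 0.
Every assignment with w6 = 0 has in0 = 1; there are 3 such assignment(s).
  in0=1, in1=0, in2=1
  in0=1, in1=1, in2=0
  in0=1, in1=1, in2=1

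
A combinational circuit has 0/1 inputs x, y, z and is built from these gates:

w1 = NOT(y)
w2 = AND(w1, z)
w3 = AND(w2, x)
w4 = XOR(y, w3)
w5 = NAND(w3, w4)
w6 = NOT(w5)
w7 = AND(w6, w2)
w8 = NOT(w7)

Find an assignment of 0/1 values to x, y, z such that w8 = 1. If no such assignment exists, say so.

x=0, y=0, z=1

Check with x=0, y=0, z=1:
w1 = NOT(y) = NOT 0 = 1
w2 = AND(w1, z) = AND(1, 1) = 1
w3 = AND(w2, x) = AND(1, 0) = 0
w4 = XOR(y, w3) = XOR(0, 0) = 0
w5 = NAND(w3, w4) = NAND(0, 0) = 1
w6 = NOT(w5) = NOT 1 = 0
w7 = AND(w6, w2) = AND(0, 1) = 0
w8 = NOT(w7) = NOT 0 = 1
So w8 = 1 as required.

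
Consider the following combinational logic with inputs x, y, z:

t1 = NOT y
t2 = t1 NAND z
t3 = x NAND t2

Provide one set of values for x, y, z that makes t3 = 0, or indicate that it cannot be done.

x=1 y=0 z=0

t3 = x NAND t2 must be 0, so both x = 1 and t2 = 1.
Check with x=1 y=0 z=0:
t1 = NOT y = NOT 0 = 1
t2 = t1 NAND z = 1 NAND 0 = 1
t3 = x NAND t2 = 1 NAND 1 = 0
So t3 = 0 as required.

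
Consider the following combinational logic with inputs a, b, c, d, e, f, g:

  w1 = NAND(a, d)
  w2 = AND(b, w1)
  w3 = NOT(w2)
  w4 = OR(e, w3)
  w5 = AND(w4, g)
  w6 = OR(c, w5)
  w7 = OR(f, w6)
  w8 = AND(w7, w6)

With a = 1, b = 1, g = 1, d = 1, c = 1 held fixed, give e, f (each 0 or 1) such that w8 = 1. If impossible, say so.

e=0, f=0

w8 = AND(w7, w6) must be 1, so both w7 = 1 and w6 = 1.
Check with a = 1, b = 1, g = 1, d = 1, c = 1 and e=0, f=0:
w1 = NAND(a, d) = NAND(1, 1) = 0
w2 = AND(b, w1) = AND(1, 0) = 0
w3 = NOT(w2) = NOT 0 = 1
w4 = OR(e, w3) = OR(0, 1) = 1
w5 = AND(w4, g) = AND(1, 1) = 1
w6 = OR(c, w5) = OR(1, 1) = 1
w7 = OR(f, w6) = OR(0, 1) = 1
w8 = AND(w7, w6) = AND(1, 1) = 1
So w8 = 1.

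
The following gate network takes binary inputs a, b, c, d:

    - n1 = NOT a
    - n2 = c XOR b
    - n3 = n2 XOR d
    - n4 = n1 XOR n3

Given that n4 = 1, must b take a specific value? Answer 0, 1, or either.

Both values of b occur among assignments with n4 = 1:
  b=0: a=0, b=0, c=0, d=0
  b=1: a=0, b=1, c=0, d=1

either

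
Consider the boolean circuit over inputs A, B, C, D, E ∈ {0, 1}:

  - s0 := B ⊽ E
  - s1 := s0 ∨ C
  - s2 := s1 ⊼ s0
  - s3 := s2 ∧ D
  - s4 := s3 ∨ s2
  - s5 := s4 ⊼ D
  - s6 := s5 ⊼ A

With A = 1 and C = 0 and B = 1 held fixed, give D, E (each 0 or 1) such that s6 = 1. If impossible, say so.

s6 = s5 ⊼ A must be 1, so at least one of s5, A is 0.
Check with A = 1 and C = 0 and B = 1 and D=1, E=1:
s0 = B ⊽ E = 1 ⊽ 1 = 0
s1 = s0 ∨ C = 0 ∨ 0 = 0
s2 = s1 ⊼ s0 = 0 ⊼ 0 = 1
s3 = s2 ∧ D = 1 ∧ 1 = 1
s4 = s3 ∨ s2 = 1 ∨ 1 = 1
s5 = s4 ⊼ D = 1 ⊼ 1 = 0
s6 = s5 ⊼ A = 0 ⊼ 1 = 1
So s6 = 1.

D=1 E=1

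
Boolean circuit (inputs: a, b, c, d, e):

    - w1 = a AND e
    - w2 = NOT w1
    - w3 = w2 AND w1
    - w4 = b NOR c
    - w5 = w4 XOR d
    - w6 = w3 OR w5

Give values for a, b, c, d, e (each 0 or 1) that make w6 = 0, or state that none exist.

a=0, b=1, c=0, d=0, e=1

w6 = w3 OR w5 must be 0, so both w3 = 0 and w5 = 0.
w3 = w2 AND w1 must be 0, so at least one of w2, w1 is 0.
Check with a=0, b=1, c=0, d=0, e=1:
w1 = a AND e = 0 AND 1 = 0
w2 = NOT w1 = NOT 0 = 1
w3 = w2 AND w1 = 1 AND 0 = 0
w4 = b NOR c = 1 NOR 0 = 0
w5 = w4 XOR d = 0 XOR 0 = 0
w6 = w3 OR w5 = 0 OR 0 = 0
So w6 = 0 as required.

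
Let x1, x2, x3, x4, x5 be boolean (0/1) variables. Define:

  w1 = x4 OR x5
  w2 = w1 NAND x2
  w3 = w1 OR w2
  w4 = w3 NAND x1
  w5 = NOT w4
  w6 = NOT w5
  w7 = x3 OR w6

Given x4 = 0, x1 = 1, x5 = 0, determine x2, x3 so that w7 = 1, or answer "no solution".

w7 = x3 OR w6 must be 1, so at least one of x3, w6 is 1.
Check with x4 = 0, x1 = 1, x5 = 0 and x2=1, x3=1:
w1 = x4 OR x5 = 0 OR 0 = 0
w2 = w1 NAND x2 = 0 NAND 1 = 1
w3 = w1 OR w2 = 0 OR 1 = 1
w4 = w3 NAND x1 = 1 NAND 1 = 0
w5 = NOT w4 = NOT 0 = 1
w6 = NOT w5 = NOT 1 = 0
w7 = x3 OR w6 = 1 OR 0 = 1
So w7 = 1.

x2=1, x3=1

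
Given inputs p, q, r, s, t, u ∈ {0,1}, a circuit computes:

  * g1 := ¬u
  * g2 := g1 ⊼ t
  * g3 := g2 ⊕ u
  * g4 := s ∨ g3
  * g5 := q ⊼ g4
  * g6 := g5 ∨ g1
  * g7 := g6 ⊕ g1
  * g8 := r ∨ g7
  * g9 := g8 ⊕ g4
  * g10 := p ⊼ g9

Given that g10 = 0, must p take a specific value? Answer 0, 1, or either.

g10 = p ⊼ g9 must be 0, so both p = 1 and g9 = 1.
g9 = g8 ⊕ g4 must be 1, so g8 and g4 differ.
Every assignment with g10 = 0 has p = 1; there are 18 such assignment(s).

1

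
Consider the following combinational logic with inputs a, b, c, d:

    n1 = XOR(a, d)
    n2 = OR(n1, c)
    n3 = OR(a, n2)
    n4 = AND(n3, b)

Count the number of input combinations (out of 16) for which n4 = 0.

n4 = AND(n3, b) must be 0, so at least one of n3, b is 0.
Enumerating the 16 input combinations, 9 give n4 = 0 and 7 give n4 = 1.

9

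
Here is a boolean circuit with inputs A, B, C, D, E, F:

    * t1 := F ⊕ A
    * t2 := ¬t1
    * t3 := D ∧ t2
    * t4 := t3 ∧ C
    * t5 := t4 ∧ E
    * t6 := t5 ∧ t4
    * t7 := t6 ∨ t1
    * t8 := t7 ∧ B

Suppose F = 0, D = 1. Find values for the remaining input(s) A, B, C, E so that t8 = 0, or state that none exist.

A=1 B=0 C=0 E=0

t8 = t7 ∧ B must be 0, so at least one of t7, B is 0.
Check with F = 0, D = 1 and A=1, B=0, C=0, E=0:
t1 = F ⊕ A = 0 ⊕ 1 = 1
t2 = ¬t1 = ¬1 = 0
t3 = D ∧ t2 = 1 ∧ 0 = 0
t4 = t3 ∧ C = 0 ∧ 0 = 0
t5 = t4 ∧ E = 0 ∧ 0 = 0
t6 = t5 ∧ t4 = 0 ∧ 0 = 0
t7 = t6 ∨ t1 = 0 ∨ 1 = 1
t8 = t7 ∧ B = 1 ∧ 0 = 0
So t8 = 0.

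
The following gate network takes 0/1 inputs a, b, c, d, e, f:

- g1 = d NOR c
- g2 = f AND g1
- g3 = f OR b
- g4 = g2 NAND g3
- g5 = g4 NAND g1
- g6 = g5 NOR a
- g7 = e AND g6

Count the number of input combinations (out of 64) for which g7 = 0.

g7 = e AND g6 must be 0, so at least one of e, g6 is 0.
Enumerating the 64 input combinations, 62 give g7 = 0 and 2 give g7 = 1.

62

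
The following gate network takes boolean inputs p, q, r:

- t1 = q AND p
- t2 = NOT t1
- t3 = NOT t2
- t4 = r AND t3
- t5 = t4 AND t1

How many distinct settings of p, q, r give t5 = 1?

t5 = t4 AND t1 must be 1, so both t4 = 1 and t1 = 1.
t4 = r AND t3 must be 1, so both r = 1 and t3 = 1.
t1 = q AND p must be 1, so both q = 1 and p = 1.
Satisfying assignments:
  p=1, q=1, r=1

1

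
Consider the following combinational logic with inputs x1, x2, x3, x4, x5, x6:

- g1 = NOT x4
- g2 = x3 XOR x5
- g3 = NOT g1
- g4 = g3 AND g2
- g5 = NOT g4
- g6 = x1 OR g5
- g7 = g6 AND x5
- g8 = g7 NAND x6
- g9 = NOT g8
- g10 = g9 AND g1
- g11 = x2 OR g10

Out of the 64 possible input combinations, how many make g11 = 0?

28

g11 = x2 OR g10 must be 0, so both x2 = 0 and g10 = 0.
Enumerating the 64 input combinations, 28 give g11 = 0 and 36 give g11 = 1.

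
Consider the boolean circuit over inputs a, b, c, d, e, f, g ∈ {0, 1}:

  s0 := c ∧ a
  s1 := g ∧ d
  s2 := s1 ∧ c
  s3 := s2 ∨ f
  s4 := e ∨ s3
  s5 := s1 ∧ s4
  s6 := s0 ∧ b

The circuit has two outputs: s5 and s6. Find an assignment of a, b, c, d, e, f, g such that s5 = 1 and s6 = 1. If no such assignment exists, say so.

Check with a=1 b=1 c=1 d=1 e=0 f=0 g=1:
s0 = c ∧ a = 1 ∧ 1 = 1
s1 = g ∧ d = 1 ∧ 1 = 1
s2 = s1 ∧ c = 1 ∧ 1 = 1
s3 = s2 ∨ f = 1 ∨ 0 = 1
s4 = e ∨ s3 = 0 ∨ 1 = 1
s5 = s1 ∧ s4 = 1 ∧ 1 = 1
s6 = s0 ∧ b = 1 ∧ 1 = 1
So s5 = 1 and s6 = 1.

a=1 b=1 c=1 d=1 e=0 f=0 g=1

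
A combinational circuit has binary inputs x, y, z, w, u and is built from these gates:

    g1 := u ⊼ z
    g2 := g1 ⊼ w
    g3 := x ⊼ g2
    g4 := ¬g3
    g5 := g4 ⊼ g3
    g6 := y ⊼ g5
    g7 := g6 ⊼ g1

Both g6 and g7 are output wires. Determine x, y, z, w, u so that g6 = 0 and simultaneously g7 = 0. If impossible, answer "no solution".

no solution exists

Across all 32 input combinations, none give both g6 = 0 and g7 = 0.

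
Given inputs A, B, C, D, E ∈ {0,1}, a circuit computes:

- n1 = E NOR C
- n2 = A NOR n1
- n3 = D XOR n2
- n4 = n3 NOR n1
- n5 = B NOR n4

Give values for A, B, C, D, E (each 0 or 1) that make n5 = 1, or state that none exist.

n5 = B NOR n4 must be 1, so both B = 0 and n4 = 0.
Check with A=0, B=0, C=1, D=0, E=1:
n1 = E NOR C = 1 NOR 1 = 0
n2 = A NOR n1 = 0 NOR 0 = 1
n3 = D XOR n2 = 0 XOR 1 = 1
n4 = n3 NOR n1 = 1 NOR 0 = 0
n5 = B NOR n4 = 0 NOR 0 = 1
So n5 = 1 as required.

A=0, B=0, C=1, D=0, E=1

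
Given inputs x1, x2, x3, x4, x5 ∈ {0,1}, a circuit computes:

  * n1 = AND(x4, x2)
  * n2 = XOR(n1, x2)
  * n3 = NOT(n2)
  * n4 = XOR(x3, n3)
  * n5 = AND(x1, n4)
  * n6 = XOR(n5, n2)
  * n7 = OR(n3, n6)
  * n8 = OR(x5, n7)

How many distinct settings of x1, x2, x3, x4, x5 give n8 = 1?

31

n8 = OR(x5, n7) must be 1, so at least one of x5, n7 is 1.
Enumerating the 32 input combinations, 31 give n8 = 1 and 1 give n8 = 0.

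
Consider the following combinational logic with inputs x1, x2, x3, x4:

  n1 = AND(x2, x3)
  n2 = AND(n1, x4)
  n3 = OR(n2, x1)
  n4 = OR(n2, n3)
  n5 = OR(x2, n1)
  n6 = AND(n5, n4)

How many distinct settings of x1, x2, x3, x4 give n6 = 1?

n6 = AND(n5, n4) must be 1, so both n5 = 1 and n4 = 1.
n5 = OR(x2, n1) must be 1, so at least one of x2, n1 is 1.
n4 = OR(n2, n3) must be 1, so at least one of n2, n3 is 1.
Satisfying assignments:
  x1=0, x2=1, x3=1, x4=1
  x1=1, x2=1, x3=0, x4=0
  x1=1, x2=1, x3=0, x4=1
  x1=1, x2=1, x3=1, x4=0
  x1=1, x2=1, x3=1, x4=1

5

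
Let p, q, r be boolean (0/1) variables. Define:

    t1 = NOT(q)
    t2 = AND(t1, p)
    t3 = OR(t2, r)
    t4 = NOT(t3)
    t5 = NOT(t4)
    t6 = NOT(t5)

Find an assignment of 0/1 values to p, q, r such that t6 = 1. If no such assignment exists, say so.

Check with p=0, q=1, r=0:
t1 = NOT(q) = NOT 1 = 0
t2 = AND(t1, p) = AND(0, 0) = 0
t3 = OR(t2, r) = OR(0, 0) = 0
t4 = NOT(t3) = NOT 0 = 1
t5 = NOT(t4) = NOT 1 = 0
t6 = NOT(t5) = NOT 0 = 1
So t6 = 1 as required.

p=0, q=1, r=0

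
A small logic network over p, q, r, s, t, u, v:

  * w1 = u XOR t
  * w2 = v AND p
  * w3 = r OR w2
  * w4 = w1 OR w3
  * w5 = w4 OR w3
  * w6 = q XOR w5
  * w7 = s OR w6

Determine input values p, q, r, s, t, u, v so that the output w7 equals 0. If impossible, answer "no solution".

Check with p=0, q=0, r=0, s=0, t=1, u=1, v=0:
w1 = u XOR t = 1 XOR 1 = 0
w2 = v AND p = 0 AND 0 = 0
w3 = r OR w2 = 0 OR 0 = 0
w4 = w1 OR w3 = 0 OR 0 = 0
w5 = w4 OR w3 = 0 OR 0 = 0
w6 = q XOR w5 = 0 XOR 0 = 0
w7 = s OR w6 = 0 OR 0 = 0
So w7 = 0 as required.

p=0, q=0, r=0, s=0, t=1, u=1, v=0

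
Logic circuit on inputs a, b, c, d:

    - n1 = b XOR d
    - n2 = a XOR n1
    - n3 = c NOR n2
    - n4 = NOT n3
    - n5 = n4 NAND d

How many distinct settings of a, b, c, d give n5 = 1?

10

n5 = n4 NAND d must be 1, so at least one of n4, d is 0.
Enumerating the 16 input combinations, 10 give n5 = 1 and 6 give n5 = 0.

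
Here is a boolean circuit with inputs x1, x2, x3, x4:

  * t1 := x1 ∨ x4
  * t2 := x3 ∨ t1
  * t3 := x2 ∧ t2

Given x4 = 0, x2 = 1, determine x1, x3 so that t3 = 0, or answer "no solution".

Check with x4 = 0, x2 = 1 and x1=0, x3=0:
t1 = x1 ∨ x4 = 0 ∨ 0 = 0
t2 = x3 ∨ t1 = 0 ∨ 0 = 0
t3 = x2 ∧ t2 = 1 ∧ 0 = 0
So t3 = 0.

x1=0, x3=0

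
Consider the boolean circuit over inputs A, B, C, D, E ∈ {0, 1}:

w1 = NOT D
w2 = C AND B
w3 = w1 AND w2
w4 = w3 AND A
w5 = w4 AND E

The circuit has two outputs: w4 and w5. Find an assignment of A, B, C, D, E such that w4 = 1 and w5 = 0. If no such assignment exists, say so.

Check with A=1, B=1, C=1, D=0, E=0:
w1 = NOT D = NOT 0 = 1
w2 = C AND B = 1 AND 1 = 1
w3 = w1 AND w2 = 1 AND 1 = 1
w4 = w3 AND A = 1 AND 1 = 1
w5 = w4 AND E = 1 AND 0 = 0
So w4 = 1 and w5 = 0.

A=1, B=1, C=1, D=0, E=0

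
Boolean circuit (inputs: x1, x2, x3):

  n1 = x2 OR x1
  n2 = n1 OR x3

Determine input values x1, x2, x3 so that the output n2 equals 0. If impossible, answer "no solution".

Check with x1=0, x2=0, x3=0:
n1 = x2 OR x1 = 0 OR 0 = 0
n2 = n1 OR x3 = 0 OR 0 = 0
So n2 = 0 as required.

x1=0, x2=0, x3=0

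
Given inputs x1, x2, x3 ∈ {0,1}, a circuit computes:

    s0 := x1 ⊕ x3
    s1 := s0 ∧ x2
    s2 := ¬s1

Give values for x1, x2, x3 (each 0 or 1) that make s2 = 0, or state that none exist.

x1=0, x2=1, x3=1

s2 = ¬s1 must be 0, so s1 = 1.
s1 = s0 ∧ x2 must be 1, so both s0 = 1 and x2 = 1.
s0 = x1 ⊕ x3 must be 1, so x1 and x3 differ.
Check with x1=0, x2=1, x3=1:
s0 = x1 ⊕ x3 = 0 ⊕ 1 = 1
s1 = s0 ∧ x2 = 1 ∧ 1 = 1
s2 = ¬s1 = ¬1 = 0
So s2 = 0 as required.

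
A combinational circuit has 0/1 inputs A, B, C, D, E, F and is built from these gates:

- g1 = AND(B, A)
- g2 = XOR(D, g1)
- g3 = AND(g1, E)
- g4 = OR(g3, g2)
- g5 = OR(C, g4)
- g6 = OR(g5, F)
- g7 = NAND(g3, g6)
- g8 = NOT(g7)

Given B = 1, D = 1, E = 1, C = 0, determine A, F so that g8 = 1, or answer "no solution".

g8 = NOT(g7) must be 1, so g7 = 0.
Check with B = 1, D = 1, E = 1, C = 0 and A=1, F=0:
g1 = AND(B, A) = AND(1, 1) = 1
g2 = XOR(D, g1) = XOR(1, 1) = 0
g3 = AND(g1, E) = AND(1, 1) = 1
g4 = OR(g3, g2) = OR(1, 0) = 1
g5 = OR(C, g4) = OR(0, 1) = 1
g6 = OR(g5, F) = OR(1, 0) = 1
g7 = NAND(g3, g6) = NAND(1, 1) = 0
g8 = NOT(g7) = NOT 0 = 1
So g8 = 1.

A=1 F=0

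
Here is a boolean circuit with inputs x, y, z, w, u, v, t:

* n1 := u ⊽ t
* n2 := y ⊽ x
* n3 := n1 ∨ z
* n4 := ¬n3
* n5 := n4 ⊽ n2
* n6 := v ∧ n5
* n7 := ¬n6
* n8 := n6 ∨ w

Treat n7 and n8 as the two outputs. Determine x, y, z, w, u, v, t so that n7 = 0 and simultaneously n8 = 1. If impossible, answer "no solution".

Check with x=0, y=1, z=1, w=0, u=1, v=1, t=1:
n1 = u ⊽ t = 1 ⊽ 1 = 0
n2 = y ⊽ x = 1 ⊽ 0 = 0
n3 = n1 ∨ z = 0 ∨ 1 = 1
n4 = ¬n3 = ¬1 = 0
n5 = n4 ⊽ n2 = 0 ⊽ 0 = 1
n6 = v ∧ n5 = 1 ∧ 1 = 1
n7 = ¬n6 = ¬1 = 0
n8 = n6 ∨ w = 1 ∨ 0 = 1
So n7 = 0 and n8 = 1.

x=0, y=1, z=1, w=0, u=1, v=1, t=1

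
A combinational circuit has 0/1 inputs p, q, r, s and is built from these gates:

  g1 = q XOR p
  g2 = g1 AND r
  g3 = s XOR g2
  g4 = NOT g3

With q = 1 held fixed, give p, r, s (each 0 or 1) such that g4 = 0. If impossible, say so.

g4 = NOT g3 must be 0, so g3 = 1.
Check with q = 1 and p=1, r=1, s=1:
g1 = q XOR p = 1 XOR 1 = 0
g2 = g1 AND r = 0 AND 1 = 0
g3 = s XOR g2 = 1 XOR 0 = 1
g4 = NOT g3 = NOT 1 = 0
So g4 = 0.

p=1, r=1, s=1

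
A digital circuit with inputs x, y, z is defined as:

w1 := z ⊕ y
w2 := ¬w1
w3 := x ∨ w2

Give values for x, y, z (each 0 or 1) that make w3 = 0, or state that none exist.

x=0, y=0, z=1

w3 = x ∨ w2 must be 0, so both x = 0 and w2 = 0.
w2 = ¬w1 must be 0, so w1 = 1.
w1 = z ⊕ y must be 1, so z and y differ.
Check with x=0, y=0, z=1:
w1 = z ⊕ y = 1 ⊕ 0 = 1
w2 = ¬w1 = ¬1 = 0
w3 = x ∨ w2 = 0 ∨ 0 = 0
So w3 = 0 as required.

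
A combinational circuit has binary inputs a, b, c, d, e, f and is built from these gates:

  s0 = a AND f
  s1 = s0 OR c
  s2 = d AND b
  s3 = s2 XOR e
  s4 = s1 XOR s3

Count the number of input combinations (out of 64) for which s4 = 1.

32

s4 = s1 XOR s3 must be 1, so s1 and s3 differ.
Enumerating the 64 input combinations, 32 give s4 = 1 and 32 give s4 = 0.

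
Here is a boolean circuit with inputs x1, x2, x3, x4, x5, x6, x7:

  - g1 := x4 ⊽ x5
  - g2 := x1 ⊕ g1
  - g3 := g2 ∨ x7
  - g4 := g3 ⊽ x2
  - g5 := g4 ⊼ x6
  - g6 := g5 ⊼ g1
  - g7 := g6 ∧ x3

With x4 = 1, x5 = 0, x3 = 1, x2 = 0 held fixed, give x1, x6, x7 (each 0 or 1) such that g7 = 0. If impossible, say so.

With x4 = 1, x5 = 0, x3 = 1, x2 = 0 fixed, none of the 8 settings of x1, x6, x7 give g7 = 0.
For example, with x1=0, x6=1, x7=1:
g1 = x4 ⊽ x5 = 1 ⊽ 0 = 0
g2 = x1 ⊕ g1 = 0 ⊕ 0 = 0
g3 = g2 ∨ x7 = 0 ∨ 1 = 1
g4 = g3 ⊽ x2 = 1 ⊽ 0 = 0
g5 = g4 ⊼ x6 = 0 ⊼ 1 = 1
g6 = g5 ⊼ g1 = 1 ⊼ 0 = 1
g7 = g6 ∧ x3 = 1 ∧ 1 = 1
giving g7 = 1 ≠ 0.

no solution exists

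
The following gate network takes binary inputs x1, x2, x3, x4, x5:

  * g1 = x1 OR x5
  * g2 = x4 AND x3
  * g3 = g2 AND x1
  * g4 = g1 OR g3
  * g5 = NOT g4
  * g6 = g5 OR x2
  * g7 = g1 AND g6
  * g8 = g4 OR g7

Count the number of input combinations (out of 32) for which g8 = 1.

24

g8 = g4 OR g7 must be 1, so at least one of g4, g7 is 1.
Enumerating the 32 input combinations, 24 give g8 = 1 and 8 give g8 = 0.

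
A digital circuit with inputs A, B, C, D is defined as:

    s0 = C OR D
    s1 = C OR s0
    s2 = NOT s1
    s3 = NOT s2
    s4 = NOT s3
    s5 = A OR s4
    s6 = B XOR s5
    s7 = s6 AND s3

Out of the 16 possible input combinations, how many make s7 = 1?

s7 = s6 AND s3 must be 1, so both s6 = 1 and s3 = 1.
Satisfying assignments:
  A=0, B=1, C=0, D=1
  A=0, B=1, C=1, D=0
  A=0, B=1, C=1, D=1
  A=1, B=0, C=0, D=1
  A=1, B=0, C=1, D=0
  A=1, B=0, C=1, D=1

6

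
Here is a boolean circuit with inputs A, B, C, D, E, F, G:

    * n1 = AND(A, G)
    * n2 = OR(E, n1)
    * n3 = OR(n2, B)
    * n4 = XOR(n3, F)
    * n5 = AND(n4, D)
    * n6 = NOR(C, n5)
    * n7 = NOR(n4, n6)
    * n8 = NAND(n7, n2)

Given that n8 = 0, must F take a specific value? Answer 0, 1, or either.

1

n8 = NAND(n7, n2) must be 0, so both n7 = 1 and n2 = 1.
n7 = NOR(n4, n6) must be 1, so both n4 = 0 and n6 = 0.
Every assignment with n8 = 0 has F = 1; there are 20 such assignment(s).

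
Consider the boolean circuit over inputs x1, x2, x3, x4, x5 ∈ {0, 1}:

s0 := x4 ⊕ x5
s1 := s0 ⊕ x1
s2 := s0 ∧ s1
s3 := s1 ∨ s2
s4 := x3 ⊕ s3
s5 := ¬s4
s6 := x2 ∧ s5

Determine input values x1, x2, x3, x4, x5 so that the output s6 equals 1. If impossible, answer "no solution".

x1=0, x2=1, x3=1, x4=0, x5=1

s6 = x2 ∧ s5 must be 1, so both x2 = 1 and s5 = 1.
s5 = ¬s4 must be 1, so s4 = 0.
s4 = x3 ⊕ s3 must be 0, so x3 and s3 are equal.
Check with x1=0, x2=1, x3=1, x4=0, x5=1:
s0 = x4 ⊕ x5 = 0 ⊕ 1 = 1
s1 = s0 ⊕ x1 = 1 ⊕ 0 = 1
s2 = s0 ∧ s1 = 1 ∧ 1 = 1
s3 = s1 ∨ s2 = 1 ∨ 1 = 1
s4 = x3 ⊕ s3 = 1 ⊕ 1 = 0
s5 = ¬s4 = ¬0 = 1
s6 = x2 ∧ s5 = 1 ∧ 1 = 1
So s6 = 1 as required.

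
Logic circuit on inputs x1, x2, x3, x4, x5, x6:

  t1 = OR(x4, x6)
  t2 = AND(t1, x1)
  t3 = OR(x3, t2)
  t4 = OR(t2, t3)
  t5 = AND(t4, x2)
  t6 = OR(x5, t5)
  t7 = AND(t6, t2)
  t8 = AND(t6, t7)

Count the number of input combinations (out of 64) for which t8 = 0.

46

t8 = AND(t6, t7) must be 0, so at least one of t6, t7 is 0.
Enumerating the 64 input combinations, 46 give t8 = 0 and 18 give t8 = 1.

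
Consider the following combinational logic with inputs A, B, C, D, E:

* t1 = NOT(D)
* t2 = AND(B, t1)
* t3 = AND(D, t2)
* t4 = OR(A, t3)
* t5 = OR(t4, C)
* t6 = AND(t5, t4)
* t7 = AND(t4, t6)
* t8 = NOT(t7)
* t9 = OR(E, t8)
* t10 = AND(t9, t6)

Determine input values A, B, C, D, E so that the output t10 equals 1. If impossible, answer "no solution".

A=1, B=1, C=1, D=0, E=1

t10 = AND(t9, t6) must be 1, so both t9 = 1 and t6 = 1.
t9 = OR(E, t8) must be 1, so at least one of E, t8 is 1.
t6 = AND(t5, t4) must be 1, so both t5 = 1 and t4 = 1.
Check with A=1, B=1, C=1, D=0, E=1:
t1 = NOT(D) = NOT 0 = 1
t2 = AND(B, t1) = AND(1, 1) = 1
t3 = AND(D, t2) = AND(0, 1) = 0
t4 = OR(A, t3) = OR(1, 0) = 1
t5 = OR(t4, C) = OR(1, 1) = 1
t6 = AND(t5, t4) = AND(1, 1) = 1
t7 = AND(t4, t6) = AND(1, 1) = 1
t8 = NOT(t7) = NOT 1 = 0
t9 = OR(E, t8) = OR(1, 0) = 1
t10 = AND(t9, t6) = AND(1, 1) = 1
So t10 = 1 as required.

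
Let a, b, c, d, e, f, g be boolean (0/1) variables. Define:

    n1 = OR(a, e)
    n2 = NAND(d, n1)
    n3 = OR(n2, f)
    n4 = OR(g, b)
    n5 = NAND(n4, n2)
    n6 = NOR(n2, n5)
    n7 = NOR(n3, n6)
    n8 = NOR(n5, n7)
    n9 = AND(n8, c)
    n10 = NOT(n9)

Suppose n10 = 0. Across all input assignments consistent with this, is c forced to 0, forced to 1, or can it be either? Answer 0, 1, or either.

n10 = NOT(n9) must be 0, so n9 = 1.
n9 = AND(n8, c) must be 1, so both n8 = 1 and c = 1.
Every assignment with n10 = 0 has c = 1; there are 30 such assignment(s).

1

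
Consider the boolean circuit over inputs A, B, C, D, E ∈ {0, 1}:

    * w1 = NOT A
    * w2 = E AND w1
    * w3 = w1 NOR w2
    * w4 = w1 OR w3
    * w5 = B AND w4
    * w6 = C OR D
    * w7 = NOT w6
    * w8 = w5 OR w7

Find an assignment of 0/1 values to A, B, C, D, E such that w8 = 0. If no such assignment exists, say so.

A=0 B=0 C=1 D=0 E=0

w8 = w5 OR w7 must be 0, so both w5 = 0 and w7 = 0.
Check with A=0 B=0 C=1 D=0 E=0:
w1 = NOT A = NOT 0 = 1
w2 = E AND w1 = 0 AND 1 = 0
w3 = w1 NOR w2 = 1 NOR 0 = 0
w4 = w1 OR w3 = 1 OR 0 = 1
w5 = B AND w4 = 0 AND 1 = 0
w6 = C OR D = 1 OR 0 = 1
w7 = NOT w6 = NOT 1 = 0
w8 = w5 OR w7 = 0 OR 0 = 0
So w8 = 0 as required.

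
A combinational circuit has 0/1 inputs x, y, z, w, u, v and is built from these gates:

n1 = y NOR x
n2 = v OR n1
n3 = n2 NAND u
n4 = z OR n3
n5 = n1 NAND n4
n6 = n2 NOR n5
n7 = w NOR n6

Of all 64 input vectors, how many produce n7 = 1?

n7 = w NOR n6 must be 1, so both w = 0 and n6 = 0.
n6 = n2 NOR n5 must be 0, so at least one of n2, n5 is 1.
Enumerating the 64 input combinations, 32 give n7 = 1 and 32 give n7 = 0.

32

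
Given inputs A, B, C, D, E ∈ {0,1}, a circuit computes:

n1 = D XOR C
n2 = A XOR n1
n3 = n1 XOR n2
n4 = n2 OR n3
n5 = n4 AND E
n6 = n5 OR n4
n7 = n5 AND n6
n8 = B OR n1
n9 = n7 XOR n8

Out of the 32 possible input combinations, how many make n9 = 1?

n9 = n7 XOR n8 must be 1, so n7 and n8 differ.
Enumerating the 32 input combinations, 16 give n9 = 1 and 16 give n9 = 0.

16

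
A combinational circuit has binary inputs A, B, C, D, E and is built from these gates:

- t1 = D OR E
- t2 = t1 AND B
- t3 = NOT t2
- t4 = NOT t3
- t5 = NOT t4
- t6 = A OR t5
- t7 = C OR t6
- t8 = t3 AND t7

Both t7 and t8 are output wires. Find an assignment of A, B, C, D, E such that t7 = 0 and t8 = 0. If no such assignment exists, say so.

Check with A=0, B=1, C=0, D=1, E=0:
t1 = D OR E = 1 OR 0 = 1
t2 = t1 AND B = 1 AND 1 = 1
t3 = NOT t2 = NOT 1 = 0
t4 = NOT t3 = NOT 0 = 1
t5 = NOT t4 = NOT 1 = 0
t6 = A OR t5 = 0 OR 0 = 0
t7 = C OR t6 = 0 OR 0 = 0
t8 = t3 AND t7 = 0 AND 0 = 0
So t7 = 0 and t8 = 0.

A=0, B=1, C=0, D=1, E=0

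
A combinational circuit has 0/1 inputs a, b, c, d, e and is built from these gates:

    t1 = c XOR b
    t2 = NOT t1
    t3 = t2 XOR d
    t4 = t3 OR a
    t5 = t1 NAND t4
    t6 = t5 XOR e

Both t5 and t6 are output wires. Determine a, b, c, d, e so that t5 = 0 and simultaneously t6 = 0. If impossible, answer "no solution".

a=1, b=1, c=0, d=0, e=0

Check with a=1, b=1, c=0, d=0, e=0:
t1 = c XOR b = 0 XOR 1 = 1
t2 = NOT t1 = NOT 1 = 0
t3 = t2 XOR d = 0 XOR 0 = 0
t4 = t3 OR a = 0 OR 1 = 1
t5 = t1 NAND t4 = 1 NAND 1 = 0
t6 = t5 XOR e = 0 XOR 0 = 0
So t5 = 0 and t6 = 0.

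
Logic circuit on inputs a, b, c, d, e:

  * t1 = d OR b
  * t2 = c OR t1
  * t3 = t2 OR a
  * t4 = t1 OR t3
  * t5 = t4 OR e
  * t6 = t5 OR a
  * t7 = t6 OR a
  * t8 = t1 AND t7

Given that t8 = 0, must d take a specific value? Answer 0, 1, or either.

0

t8 = t1 AND t7 must be 0, so at least one of t1, t7 is 0.
Every assignment with t8 = 0 has d = 0; there are 8 such assignment(s).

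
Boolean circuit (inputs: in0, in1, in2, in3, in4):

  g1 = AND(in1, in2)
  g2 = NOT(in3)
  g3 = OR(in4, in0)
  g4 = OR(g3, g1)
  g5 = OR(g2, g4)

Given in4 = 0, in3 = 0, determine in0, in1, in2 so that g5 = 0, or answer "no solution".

no solution exists

With in4 = 0, in3 = 0 fixed, none of the 8 settings of in0, in1, in2 give g5 = 0.
For example, with in0=1, in1=1, in2=0:
g1 = AND(in1, in2) = AND(1, 0) = 0
g2 = NOT(in3) = NOT 0 = 1
g3 = OR(in4, in0) = OR(0, 1) = 1
g4 = OR(g3, g1) = OR(1, 0) = 1
g5 = OR(g2, g4) = OR(1, 1) = 1
giving g5 = 1 ≠ 0.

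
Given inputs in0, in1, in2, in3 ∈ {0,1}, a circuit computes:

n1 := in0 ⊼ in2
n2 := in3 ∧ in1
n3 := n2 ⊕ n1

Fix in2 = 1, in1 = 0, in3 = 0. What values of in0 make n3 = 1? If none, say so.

Check with in2 = 1, in1 = 0, in3 = 0 and in0=0:
n1 = in0 ⊼ in2 = 0 ⊼ 1 = 1
n2 = in3 ∧ in1 = 0 ∧ 0 = 0
n3 = n2 ⊕ n1 = 0 ⊕ 1 = 1
So n3 = 1.

in0=0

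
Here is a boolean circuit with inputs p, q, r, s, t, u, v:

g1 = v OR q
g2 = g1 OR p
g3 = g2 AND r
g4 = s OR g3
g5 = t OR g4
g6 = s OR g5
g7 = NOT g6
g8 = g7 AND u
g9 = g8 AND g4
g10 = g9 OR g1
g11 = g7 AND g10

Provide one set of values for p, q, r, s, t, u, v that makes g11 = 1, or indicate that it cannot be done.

g11 = g7 AND g10 must be 1, so both g7 = 1 and g10 = 1.
g7 = NOT g6 must be 1, so g6 = 0.
g10 = g9 OR g1 must be 1, so at least one of g9, g1 is 1.
Check with p=1, q=0, r=0, s=0, t=0, u=1, v=1:
g1 = v OR q = 1 OR 0 = 1
g2 = g1 OR p = 1 OR 1 = 1
g3 = g2 AND r = 1 AND 0 = 0
g4 = s OR g3 = 0 OR 0 = 0
g5 = t OR g4 = 0 OR 0 = 0
g6 = s OR g5 = 0 OR 0 = 0
g7 = NOT g6 = NOT 0 = 1
g8 = g7 AND u = 1 AND 1 = 1
g9 = g8 AND g4 = 1 AND 0 = 0
g10 = g9 OR g1 = 0 OR 1 = 1
g11 = g7 AND g10 = 1 AND 1 = 1
So g11 = 1 as required.

p=1, q=0, r=0, s=0, t=0, u=1, v=1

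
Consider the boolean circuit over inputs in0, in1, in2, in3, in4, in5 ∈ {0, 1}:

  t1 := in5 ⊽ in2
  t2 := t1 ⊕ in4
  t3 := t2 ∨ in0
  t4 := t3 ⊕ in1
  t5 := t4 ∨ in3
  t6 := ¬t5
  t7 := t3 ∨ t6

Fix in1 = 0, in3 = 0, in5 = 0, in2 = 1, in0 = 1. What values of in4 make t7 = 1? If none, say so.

Check with in1 = 0, in3 = 0, in5 = 0, in2 = 1, in0 = 1 and in4=0:
t1 = in5 ⊽ in2 = 0 ⊽ 1 = 0
t2 = t1 ⊕ in4 = 0 ⊕ 0 = 0
t3 = t2 ∨ in0 = 0 ∨ 1 = 1
t4 = t3 ⊕ in1 = 1 ⊕ 0 = 1
t5 = t4 ∨ in3 = 1 ∨ 0 = 1
t6 = ¬t5 = ¬1 = 0
t7 = t3 ∨ t6 = 1 ∨ 0 = 1
So t7 = 1.

in4=0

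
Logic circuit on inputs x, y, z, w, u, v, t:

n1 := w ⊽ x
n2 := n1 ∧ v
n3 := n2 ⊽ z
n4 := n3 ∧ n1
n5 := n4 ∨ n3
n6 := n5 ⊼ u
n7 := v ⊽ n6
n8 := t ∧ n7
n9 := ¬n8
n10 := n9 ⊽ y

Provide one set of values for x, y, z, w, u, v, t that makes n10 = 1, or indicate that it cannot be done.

x=0, y=0, z=0, w=1, u=1, v=0, t=1

n10 = n9 ⊽ y must be 1, so both n9 = 0 and y = 0.
n9 = ¬n8 must be 0, so n8 = 1.
Check with x=0, y=0, z=0, w=1, u=1, v=0, t=1:
n1 = w ⊽ x = 1 ⊽ 0 = 0
n2 = n1 ∧ v = 0 ∧ 0 = 0
n3 = n2 ⊽ z = 0 ⊽ 0 = 1
n4 = n3 ∧ n1 = 1 ∧ 0 = 0
n5 = n4 ∨ n3 = 0 ∨ 1 = 1
n6 = n5 ⊼ u = 1 ⊼ 1 = 0
n7 = v ⊽ n6 = 0 ⊽ 0 = 1
n8 = t ∧ n7 = 1 ∧ 1 = 1
n9 = ¬n8 = ¬1 = 0
n10 = n9 ⊽ y = 0 ⊽ 0 = 1
So n10 = 1 as required.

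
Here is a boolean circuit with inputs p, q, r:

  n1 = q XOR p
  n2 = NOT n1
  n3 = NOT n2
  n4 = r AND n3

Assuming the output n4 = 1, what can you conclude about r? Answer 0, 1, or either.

1

n4 = r AND n3 must be 1, so both r = 1 and n3 = 1.
Every assignment with n4 = 1 has r = 1; there are 2 such assignment(s).
  p=0, q=1, r=1
  p=1, q=0, r=1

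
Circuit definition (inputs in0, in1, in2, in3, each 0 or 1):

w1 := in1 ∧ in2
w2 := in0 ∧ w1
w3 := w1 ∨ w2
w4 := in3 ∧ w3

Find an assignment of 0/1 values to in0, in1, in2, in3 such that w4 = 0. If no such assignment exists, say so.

w4 = in3 ∧ w3 must be 0, so at least one of in3, w3 is 0.
Check with in0=1, in1=0, in2=1, in3=0:
w1 = in1 ∧ in2 = 0 ∧ 1 = 0
w2 = in0 ∧ w1 = 1 ∧ 0 = 0
w3 = w1 ∨ w2 = 0 ∨ 0 = 0
w4 = in3 ∧ w3 = 0 ∧ 0 = 0
So w4 = 0 as required.

in0=1, in1=0, in2=1, in3=0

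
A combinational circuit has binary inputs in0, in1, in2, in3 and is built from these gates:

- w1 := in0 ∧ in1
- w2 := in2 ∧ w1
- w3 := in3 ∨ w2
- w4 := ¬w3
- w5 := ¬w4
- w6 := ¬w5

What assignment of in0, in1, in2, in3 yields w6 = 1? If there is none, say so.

in0=1, in1=0, in2=0, in3=0

w6 = ¬w5 must be 1, so w5 = 0.
w5 = ¬w4 must be 0, so w4 = 1.
w4 = ¬w3 must be 1, so w3 = 0.
Check with in0=1, in1=0, in2=0, in3=0:
w1 = in0 ∧ in1 = 1 ∧ 0 = 0
w2 = in2 ∧ w1 = 0 ∧ 0 = 0
w3 = in3 ∨ w2 = 0 ∨ 0 = 0
w4 = ¬w3 = ¬0 = 1
w5 = ¬w4 = ¬1 = 0
w6 = ¬w5 = ¬0 = 1
So w6 = 1 as required.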